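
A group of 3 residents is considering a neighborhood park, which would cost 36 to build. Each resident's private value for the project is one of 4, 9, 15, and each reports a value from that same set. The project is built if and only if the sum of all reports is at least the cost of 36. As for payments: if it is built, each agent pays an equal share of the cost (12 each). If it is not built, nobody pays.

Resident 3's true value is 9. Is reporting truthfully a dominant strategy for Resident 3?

No

Consider the case where Resident 1 reports 15 and Resident 2 reports 15.
Truthful report 9: project built, pays 12, utility 9 - 12 = -3.
Report 4 instead: project not built, utility 0.
Since 0 > -3, reporting 4 is strictly better here, so truthful reporting is not dominant.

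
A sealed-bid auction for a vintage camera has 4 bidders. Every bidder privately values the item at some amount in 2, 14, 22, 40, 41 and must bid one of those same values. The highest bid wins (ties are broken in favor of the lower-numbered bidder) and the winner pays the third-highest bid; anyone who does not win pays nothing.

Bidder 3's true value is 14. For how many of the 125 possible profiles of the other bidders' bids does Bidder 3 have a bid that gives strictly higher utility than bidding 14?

Others bid (2, 2, 22): truth gives 0; bid 22 gives 12 > 0. Violating.
Others bid (2, 2, 40): truth gives 0; bid 40 gives 12 > 0. Violating.
Others bid (2, 2, 41): truth gives 0; bid 41 gives 12 > 0. Violating.
Others bid (2, 14, 2): truth gives 0; bid 22 gives 12 > 0. Violating.
Others bid (2, 2, 2): truth gives 12; no alternative beats it.
Others bid (2, 2, 14): truth gives 12; no alternative beats it.
(Checking all 125 profiles: 9 have a profitable deviation, 116 do not.)

9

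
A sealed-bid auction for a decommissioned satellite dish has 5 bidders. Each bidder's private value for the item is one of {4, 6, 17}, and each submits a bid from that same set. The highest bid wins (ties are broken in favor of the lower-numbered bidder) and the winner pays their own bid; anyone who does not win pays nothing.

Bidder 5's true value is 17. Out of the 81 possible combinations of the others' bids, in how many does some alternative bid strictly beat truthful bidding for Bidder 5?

Others bid (4, 4, 4, 4): truth gives 0; bid 6 gives 11 > 0. Violating.
Others bid (4, 4, 4, 6): truth gives 0; no alternative beats it.
Others bid (4, 4, 4, 17): truth gives 0; no alternative beats it.
(Checking all 81 profiles: 1 has a profitable deviation, 80 do not.)

1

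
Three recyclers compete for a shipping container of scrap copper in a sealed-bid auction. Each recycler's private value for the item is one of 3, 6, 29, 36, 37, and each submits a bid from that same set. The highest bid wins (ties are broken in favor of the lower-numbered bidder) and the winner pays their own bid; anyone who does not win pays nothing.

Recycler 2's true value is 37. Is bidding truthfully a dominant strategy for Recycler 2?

Consider the case where Recycler 1 bids 3 and Recycler 3 bids 3.
Truthful bid 37: wins, pays 37, utility 37 - 37 = 0.
Bid 6 instead: wins, pays 6, utility 37 - 6 = 31.
Since 31 > 0, bidding 6 is strictly better here, so truthful bidding is not dominant.

No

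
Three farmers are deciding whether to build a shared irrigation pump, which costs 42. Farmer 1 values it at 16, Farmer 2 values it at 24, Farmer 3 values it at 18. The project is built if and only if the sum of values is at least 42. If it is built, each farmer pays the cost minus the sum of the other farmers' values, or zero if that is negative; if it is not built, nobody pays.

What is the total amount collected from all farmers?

10

Total value 58 ≥ cost 42, so it is built.
Farmer 1: others sum to 42; max(0, 42 - 42) = 0.
Farmer 2: others sum to 34; max(0, 42 - 34) = 8.
Farmer 3: others sum to 40; max(0, 42 - 40) = 2.
Total collected = 0 + 8 + 2 = 10.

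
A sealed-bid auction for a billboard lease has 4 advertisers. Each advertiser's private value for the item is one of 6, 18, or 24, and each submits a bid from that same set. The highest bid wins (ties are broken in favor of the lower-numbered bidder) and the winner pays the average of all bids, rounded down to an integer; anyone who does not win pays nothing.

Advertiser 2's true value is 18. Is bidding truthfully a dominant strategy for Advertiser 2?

No

Consider the case where Advertiser 1 bids 6, Advertiser 3 bids 6 and Advertiser 4 bids 24.
Truthful bid 18: loses, pays 0, utility 0.
Bid 24 instead: wins, pays 15, utility 18 - 15 = 3.
Since 3 > 0, bidding 24 is strictly better here, so truthful bidding is not dominant.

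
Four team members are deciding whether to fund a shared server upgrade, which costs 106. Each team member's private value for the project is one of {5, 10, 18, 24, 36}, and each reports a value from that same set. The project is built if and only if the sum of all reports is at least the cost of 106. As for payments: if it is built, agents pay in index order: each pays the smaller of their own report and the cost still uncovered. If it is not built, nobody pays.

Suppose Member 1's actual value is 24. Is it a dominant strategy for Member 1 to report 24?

Consider the case where Member 2 reports 18, Member 3 reports 36 and Member 4 reports 36.
Truthful report 24: project built, pays 24, utility 24 - 24 = 0.
Report 18 instead: project built, pays 18, utility 24 - 18 = 6.
Since 6 > 0, reporting 18 is strictly better here, so truthful reporting is not dominant.

No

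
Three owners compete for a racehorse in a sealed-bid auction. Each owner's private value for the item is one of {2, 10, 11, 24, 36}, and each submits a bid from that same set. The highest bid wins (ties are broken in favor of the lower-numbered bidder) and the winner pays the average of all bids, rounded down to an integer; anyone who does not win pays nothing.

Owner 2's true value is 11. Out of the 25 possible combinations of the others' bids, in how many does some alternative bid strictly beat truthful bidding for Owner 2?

Others bid (2, 2): truth gives 6; bid 10 gives 7 > 6. Violating.
Others bid (2, 10): truth gives 4; no alternative beats it.
Others bid (2, 11): truth gives 3; no alternative beats it.
(Checking all 25 profiles: 1 has a profitable deviation, 24 do not.)

1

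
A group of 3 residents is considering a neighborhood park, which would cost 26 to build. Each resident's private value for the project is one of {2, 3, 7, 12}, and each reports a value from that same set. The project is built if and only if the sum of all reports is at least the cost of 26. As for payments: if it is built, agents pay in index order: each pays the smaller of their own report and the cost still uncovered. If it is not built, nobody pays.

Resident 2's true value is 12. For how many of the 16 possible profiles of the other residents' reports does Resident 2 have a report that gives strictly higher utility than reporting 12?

Others report (7, 12): truth gives 0; report 7 gives 5 > 0. Violating.
Others report (12, 7): truth gives 0; report 7 gives 5 > 0. Violating.
Others report (12, 12): truth gives 0; report 2 gives 10 > 0. Violating.
Others report (2, 2): truth gives 0; no alternative beats it.
Others report (2, 3): truth gives 0; no alternative beats it.
(Checking all 16 profiles: 3 have a profitable deviation, 13 do not.)

3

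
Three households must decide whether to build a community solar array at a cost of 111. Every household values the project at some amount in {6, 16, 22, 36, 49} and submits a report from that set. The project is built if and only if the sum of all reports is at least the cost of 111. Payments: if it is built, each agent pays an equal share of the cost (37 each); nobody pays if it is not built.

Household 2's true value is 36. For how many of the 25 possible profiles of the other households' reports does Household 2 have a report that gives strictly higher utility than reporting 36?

Others report (36, 49): truth gives -1; report 6 gives 0 > -1. Violating.
Others report (49, 36): truth gives -1; report 6 gives 0 > -1. Violating.
Others report (49, 49): truth gives -1; report 6 gives 0 > -1. Violating.
Others report (6, 6): truth gives 0; no alternative beats it.
Others report (6, 16): truth gives 0; no alternative beats it.
(Checking all 25 profiles: 3 have a profitable deviation, 22 do not.)

3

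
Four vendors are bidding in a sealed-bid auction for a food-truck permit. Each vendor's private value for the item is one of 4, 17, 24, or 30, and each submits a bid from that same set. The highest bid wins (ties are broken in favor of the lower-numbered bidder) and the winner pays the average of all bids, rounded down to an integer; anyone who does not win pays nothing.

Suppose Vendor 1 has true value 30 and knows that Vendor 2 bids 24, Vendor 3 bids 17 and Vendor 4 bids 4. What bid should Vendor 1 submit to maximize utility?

Bid 4: loses, pays 0, utility 0.
Bid 17: loses, pays 0, utility 0.
Bid 24: wins, pays 17, utility 30 - 17 = 13.
Bid 30: wins, pays 18, utility 30 - 18 = 12.
The best choice is 24 with utility 13.

24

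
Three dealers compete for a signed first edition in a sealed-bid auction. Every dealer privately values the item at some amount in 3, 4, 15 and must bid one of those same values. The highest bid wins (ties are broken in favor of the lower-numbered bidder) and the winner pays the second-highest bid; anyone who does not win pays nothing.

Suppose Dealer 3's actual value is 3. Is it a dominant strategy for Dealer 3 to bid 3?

Check each profile of the others' bids and compare truth against every alternative bid.
Others bid (3, 3): truth gives 0, best alternative gives 0.
Others bid (3, 4): truth gives 0, best alternative gives 0.
Others bid (3, 15): truth gives 0, best alternative gives 0.
Others bid (4, 3): truth gives 0, best alternative gives 0.
Others bid (4, 4): truth gives 0, best alternative gives 0.
Others bid (4, 15): truth gives 0, best alternative gives 0.
(Remaining 3 profiles checked similarly; truth is weakly best in each.)
In every case the truthful bid is at least as good as any alternative, so it is a dominant strategy.

Yes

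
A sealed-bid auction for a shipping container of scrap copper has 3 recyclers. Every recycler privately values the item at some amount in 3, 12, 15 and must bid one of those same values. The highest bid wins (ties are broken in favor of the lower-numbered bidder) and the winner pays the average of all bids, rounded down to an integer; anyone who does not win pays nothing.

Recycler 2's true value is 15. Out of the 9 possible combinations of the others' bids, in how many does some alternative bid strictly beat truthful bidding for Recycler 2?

Others bid (3, 3): truth gives 8; bid 12 gives 9 > 8. Violating.
Others bid (3, 12): truth gives 5; bid 12 gives 6 > 5. Violating.
Others bid (3, 15): truth gives 4; no alternative beats it.
Others bid (12, 3): truth gives 5; no alternative beats it.
(Checking all 9 profiles: 2 have a profitable deviation, 7 do not.)

2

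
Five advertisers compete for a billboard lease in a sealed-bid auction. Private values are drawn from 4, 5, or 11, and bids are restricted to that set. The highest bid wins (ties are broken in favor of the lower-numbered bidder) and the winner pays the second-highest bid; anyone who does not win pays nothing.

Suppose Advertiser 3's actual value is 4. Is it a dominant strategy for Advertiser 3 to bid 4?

Yes

Check each profile of the others' bids and compare truth against every alternative bid.
Others bid (4, 4, 4, 5): truth gives 0, best alternative gives -1.
Others bid (4, 4, 5, 4): truth gives 0, best alternative gives -1.
Others bid (4, 4, 5, 5): truth gives 0, best alternative gives -1.
Others bid (4, 4, 4, 4): truth gives 0, best alternative gives 0.
Others bid (4, 4, 4, 11): truth gives 0, best alternative gives 0.
Others bid (4, 4, 5, 11): truth gives 0, best alternative gives 0.
(Remaining 75 profiles checked similarly; truth is weakly best in each.)
In every case the truthful bid is at least as good as any alternative, so it is a dominant strategy.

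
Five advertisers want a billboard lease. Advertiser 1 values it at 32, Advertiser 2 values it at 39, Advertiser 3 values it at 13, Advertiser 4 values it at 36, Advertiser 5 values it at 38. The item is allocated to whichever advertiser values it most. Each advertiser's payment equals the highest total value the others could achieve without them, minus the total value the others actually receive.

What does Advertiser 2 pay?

Advertiser 2 has the highest value and receives the item.
Without Advertiser 2, the item would go to the next-highest value, 38, so the others could achieve 38.
With Advertiser 2 present and winning, the others receive nothing, so their total is 0.
Payment = 38 - 0 = 38.

38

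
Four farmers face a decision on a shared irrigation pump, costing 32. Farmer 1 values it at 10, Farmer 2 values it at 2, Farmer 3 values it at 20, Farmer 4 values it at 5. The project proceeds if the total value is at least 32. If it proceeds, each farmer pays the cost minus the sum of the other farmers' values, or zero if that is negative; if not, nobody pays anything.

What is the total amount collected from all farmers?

20

Total value 37 ≥ cost 32, so it is built.
Farmer 1: others sum to 27; max(0, 32 - 27) = 5.
Farmer 2: others sum to 35; max(0, 32 - 35) = 0.
Farmer 3: others sum to 17; max(0, 32 - 17) = 15.
Farmer 4: others sum to 32; max(0, 32 - 32) = 0.
Total collected = 5 + 0 + 15 + 0 = 20.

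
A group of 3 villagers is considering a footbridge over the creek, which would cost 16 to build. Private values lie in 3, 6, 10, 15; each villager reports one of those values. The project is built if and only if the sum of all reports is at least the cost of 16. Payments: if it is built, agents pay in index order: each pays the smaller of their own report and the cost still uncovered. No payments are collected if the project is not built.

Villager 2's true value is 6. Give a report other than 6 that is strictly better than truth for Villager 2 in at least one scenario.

3

Suppose Villager 1 reports 3 and Villager 3 reports 10.
Report 6: project built, pays 6, utility 6 - 6 = 0.
Report 3: project built, pays 3, utility 6 - 3 = 3.
So reporting 3 beats truth here (3 > 0).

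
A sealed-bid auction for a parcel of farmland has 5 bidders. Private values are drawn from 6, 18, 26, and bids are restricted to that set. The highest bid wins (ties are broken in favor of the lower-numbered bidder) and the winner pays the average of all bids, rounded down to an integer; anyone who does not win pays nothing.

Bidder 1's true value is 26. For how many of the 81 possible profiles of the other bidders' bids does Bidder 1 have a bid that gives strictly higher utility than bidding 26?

Others bid (6, 6, 6, 6): truth gives 16; bid 6 gives 20 > 16. Violating.
Others bid (6, 6, 6, 18): truth gives 14; bid 18 gives 16 > 14. Violating.
Others bid (6, 6, 18, 6): truth gives 14; bid 18 gives 16 > 14. Violating.
Others bid (6, 6, 18, 18): truth gives 12; bid 18 gives 13 > 12. Violating.
Others bid (6, 6, 6, 26): truth gives 12; no alternative beats it.
Others bid (6, 6, 18, 26): truth gives 10; no alternative beats it.
(Checking all 81 profiles: 16 have a profitable deviation, 65 do not.)

16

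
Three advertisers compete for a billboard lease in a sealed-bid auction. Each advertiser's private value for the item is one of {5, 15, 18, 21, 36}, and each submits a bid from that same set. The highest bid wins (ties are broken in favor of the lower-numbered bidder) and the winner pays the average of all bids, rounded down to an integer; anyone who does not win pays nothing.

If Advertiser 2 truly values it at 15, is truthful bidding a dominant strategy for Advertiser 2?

Consider the case where Advertiser 1 bids 5 and Advertiser 3 bids 18.
Truthful bid 15: loses, pays 0, utility 0.
Bid 18 instead: wins, pays 13, utility 15 - 13 = 2.
Since 2 > 0, bidding 18 is strictly better here, so truthful bidding is not dominant.

No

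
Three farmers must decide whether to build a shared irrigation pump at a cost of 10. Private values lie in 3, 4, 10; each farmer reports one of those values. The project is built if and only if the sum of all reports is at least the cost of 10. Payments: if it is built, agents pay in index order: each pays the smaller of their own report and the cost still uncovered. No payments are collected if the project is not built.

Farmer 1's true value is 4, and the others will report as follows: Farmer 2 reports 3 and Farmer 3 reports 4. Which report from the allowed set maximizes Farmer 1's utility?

Report 3: project built, pays 3, utility 4 - 3 = 1.
Report 4: project built, pays 4, utility 4 - 4 = 0.
Report 10: project built, pays 10, utility 4 - 10 = -6.
The best choice is 3 with utility 1.

3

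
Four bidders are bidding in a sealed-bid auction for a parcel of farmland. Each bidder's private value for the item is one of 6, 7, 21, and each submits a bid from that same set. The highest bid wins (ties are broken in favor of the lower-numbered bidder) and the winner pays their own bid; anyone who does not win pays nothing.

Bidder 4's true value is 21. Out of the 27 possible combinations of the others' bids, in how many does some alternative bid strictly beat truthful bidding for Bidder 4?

Others bid (6, 6, 6): truth gives 0; bid 7 gives 14 > 0. Violating.
Others bid (6, 6, 7): truth gives 0; no alternative beats it.
Others bid (6, 6, 21): truth gives 0; no alternative beats it.
(Checking all 27 profiles: 1 has a profitable deviation, 26 do not.)

1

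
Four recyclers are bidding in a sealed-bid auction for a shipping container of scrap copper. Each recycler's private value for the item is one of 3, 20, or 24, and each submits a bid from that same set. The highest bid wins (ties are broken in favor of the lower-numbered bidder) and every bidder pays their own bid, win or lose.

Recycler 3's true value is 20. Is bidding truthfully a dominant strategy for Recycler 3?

No

Consider the case where Recycler 1 bids 3, Recycler 2 bids 3 and Recycler 4 bids 24.
Truthful bid 20: loses but pays 20, utility -20.
Bid 3 instead: loses but pays 3, utility -3.
Since -3 > -20, bidding 3 is strictly better here, so truthful bidding is not dominant.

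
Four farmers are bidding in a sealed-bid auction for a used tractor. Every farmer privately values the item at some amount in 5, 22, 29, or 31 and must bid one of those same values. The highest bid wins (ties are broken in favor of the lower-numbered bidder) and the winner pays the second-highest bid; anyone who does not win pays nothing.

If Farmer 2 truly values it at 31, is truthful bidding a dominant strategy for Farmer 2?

Yes

Check each profile of the others' bids and compare truth against every alternative bid.
Others bid (29, 5, 5): truth gives 2, best alternative gives 0.
Others bid (29, 5, 22): truth gives 2, best alternative gives 0.
Others bid (29, 5, 29): truth gives 2, best alternative gives 0.
Others bid (29, 22, 5): truth gives 2, best alternative gives 0.
Others bid (29, 22, 22): truth gives 2, best alternative gives 0.
Others bid (29, 22, 29): truth gives 2, best alternative gives 0.
(Remaining 58 profiles checked similarly; truth is weakly best in each.)
In every case the truthful bid is at least as good as any alternative, so it is a dominant strategy.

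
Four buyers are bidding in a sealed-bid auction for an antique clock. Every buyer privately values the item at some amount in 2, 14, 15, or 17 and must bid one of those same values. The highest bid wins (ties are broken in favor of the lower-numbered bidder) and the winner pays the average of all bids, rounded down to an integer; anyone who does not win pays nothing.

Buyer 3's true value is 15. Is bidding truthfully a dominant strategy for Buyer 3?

Consider the case where Buyer 1 bids 2, Buyer 2 bids 2 and Buyer 4 bids 17.
Truthful bid 15: loses, pays 0, utility 0.
Bid 17 instead: wins, pays 9, utility 15 - 9 = 6.
Since 6 > 0, bidding 17 is strictly better here, so truthful bidding is not dominant.

No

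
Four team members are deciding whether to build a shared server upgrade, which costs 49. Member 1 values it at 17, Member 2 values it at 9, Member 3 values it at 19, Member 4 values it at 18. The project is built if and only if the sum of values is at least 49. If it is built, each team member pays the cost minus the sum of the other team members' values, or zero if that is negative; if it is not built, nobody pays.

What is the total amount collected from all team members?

12

Total value 63 ≥ cost 49, so it is built.
Member 1: others sum to 46; max(0, 49 - 46) = 3.
Member 2: others sum to 54; max(0, 49 - 54) = 0.
Member 3: others sum to 44; max(0, 49 - 44) = 5.
Member 4: others sum to 45; max(0, 49 - 45) = 4.
Total collected = 3 + 0 + 5 + 4 = 12.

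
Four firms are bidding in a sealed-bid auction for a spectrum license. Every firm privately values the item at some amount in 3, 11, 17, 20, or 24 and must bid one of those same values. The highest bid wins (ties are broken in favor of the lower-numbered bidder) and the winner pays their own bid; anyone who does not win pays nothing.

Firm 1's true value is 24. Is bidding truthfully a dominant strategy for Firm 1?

No

Consider the case where Firm 2 bids 3, Firm 3 bids 3 and Firm 4 bids 3.
Truthful bid 24: wins, pays 24, utility 24 - 24 = 0.
Bid 3 instead: wins, pays 3, utility 24 - 3 = 21.
Since 21 > 0, bidding 3 is strictly better here, so truthful bidding is not dominant.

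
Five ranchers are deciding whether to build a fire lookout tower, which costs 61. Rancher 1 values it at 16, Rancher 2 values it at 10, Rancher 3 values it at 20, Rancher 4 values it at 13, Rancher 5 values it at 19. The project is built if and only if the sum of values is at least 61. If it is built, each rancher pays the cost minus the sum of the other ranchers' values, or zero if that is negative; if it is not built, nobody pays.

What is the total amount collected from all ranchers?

5

Total value 78 ≥ cost 61, so it is built.
Rancher 1: others sum to 62; max(0, 61 - 62) = 0.
Rancher 2: others sum to 68; max(0, 61 - 68) = 0.
Rancher 3: others sum to 58; max(0, 61 - 58) = 3.
Rancher 4: others sum to 65; max(0, 61 - 65) = 0.
Rancher 5: others sum to 59; max(0, 61 - 59) = 2.
Total collected = 0 + 0 + 3 + 0 + 2 = 5.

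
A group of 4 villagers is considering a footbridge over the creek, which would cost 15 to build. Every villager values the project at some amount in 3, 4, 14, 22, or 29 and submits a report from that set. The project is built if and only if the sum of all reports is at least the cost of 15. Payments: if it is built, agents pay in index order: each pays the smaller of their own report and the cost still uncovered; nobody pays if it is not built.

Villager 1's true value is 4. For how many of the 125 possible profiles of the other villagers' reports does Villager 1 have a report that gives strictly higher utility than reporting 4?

118

Others report (3, 3, 14): truth gives 0; report 3 gives 1 > 0. Violating.
Others report (3, 3, 22): truth gives 0; report 3 gives 1 > 0. Violating.
Others report (3, 3, 29): truth gives 0; report 3 gives 1 > 0. Violating.
Others report (3, 4, 14): truth gives 0; report 3 gives 1 > 0. Violating.
Others report (3, 3, 3): truth gives 0; no alternative beats it.
Others report (3, 3, 4): truth gives 0; no alternative beats it.
(Checking all 125 profiles: 118 have a profitable deviation, 7 do not.)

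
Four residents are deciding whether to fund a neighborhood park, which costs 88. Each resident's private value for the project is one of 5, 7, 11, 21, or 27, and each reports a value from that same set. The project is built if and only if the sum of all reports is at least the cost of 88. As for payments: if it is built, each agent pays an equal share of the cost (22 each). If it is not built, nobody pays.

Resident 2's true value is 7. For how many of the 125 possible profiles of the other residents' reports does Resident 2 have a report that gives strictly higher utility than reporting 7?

1

Others report (27, 27, 27): truth gives -15; report 5 gives 0 > -15. Violating.
Others report (5, 5, 5): truth gives 0; no alternative beats it.
Others report (5, 5, 7): truth gives 0; no alternative beats it.
(Checking all 125 profiles: 1 has a profitable deviation, 124 do not.)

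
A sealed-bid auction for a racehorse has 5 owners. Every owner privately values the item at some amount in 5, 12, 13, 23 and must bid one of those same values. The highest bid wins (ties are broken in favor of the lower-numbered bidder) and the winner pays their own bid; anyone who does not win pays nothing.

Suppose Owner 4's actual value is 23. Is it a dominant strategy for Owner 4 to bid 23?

No

Consider the case where Owner 1 bids 5, Owner 2 bids 5, Owner 3 bids 5 and Owner 5 bids 5.
Truthful bid 23: wins, pays 23, utility 23 - 23 = 0.
Bid 12 instead: wins, pays 12, utility 23 - 12 = 11.
Since 11 > 0, bidding 12 is strictly better here, so truthful bidding is not dominant.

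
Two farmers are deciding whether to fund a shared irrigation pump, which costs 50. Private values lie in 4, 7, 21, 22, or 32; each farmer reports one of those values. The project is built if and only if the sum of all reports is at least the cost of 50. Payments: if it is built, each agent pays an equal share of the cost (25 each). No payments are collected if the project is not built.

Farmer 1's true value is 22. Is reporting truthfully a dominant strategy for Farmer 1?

No

Consider the case where Farmer 2 reports 32.
Truthful report 22: project built, pays 25, utility 22 - 25 = -3.
Report 4 instead: project not built, utility 0.
Since 0 > -3, reporting 4 is strictly better here, so truthful reporting is not dominant.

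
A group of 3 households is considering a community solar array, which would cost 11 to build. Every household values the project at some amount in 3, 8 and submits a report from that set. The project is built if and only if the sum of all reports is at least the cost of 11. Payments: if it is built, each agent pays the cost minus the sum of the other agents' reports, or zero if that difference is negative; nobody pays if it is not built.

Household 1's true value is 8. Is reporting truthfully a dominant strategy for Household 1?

Check each profile of the others' reports and compare truth against every alternative report.
Others report (3, 3): truth gives 3, best alternative gives 0.
Others report (3, 8): truth gives 8, best alternative gives 8.
Others report (8, 3): truth gives 8, best alternative gives 8.
Others report (8, 8): truth gives 8, best alternative gives 8.
In every case the truthful report is at least as good as any alternative, so it is a dominant strategy.

Yes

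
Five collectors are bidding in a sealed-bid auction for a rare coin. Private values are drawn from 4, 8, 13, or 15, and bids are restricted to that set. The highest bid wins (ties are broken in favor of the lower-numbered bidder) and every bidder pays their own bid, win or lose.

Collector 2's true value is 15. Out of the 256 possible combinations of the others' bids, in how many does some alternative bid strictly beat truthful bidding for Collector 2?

Others bid (4, 4, 4, 4): truth gives 0; bid 8 gives 7 > 0. Violating.
Others bid (4, 4, 4, 8): truth gives 0; bid 8 gives 7 > 0. Violating.
Others bid (4, 4, 4, 13): truth gives 0; bid 13 gives 2 > 0. Violating.
Others bid (4, 4, 8, 4): truth gives 0; bid 8 gives 7 > 0. Violating.
Others bid (4, 4, 4, 15): truth gives 0; no alternative beats it.
Others bid (4, 4, 8, 15): truth gives 0; no alternative beats it.
(Checking all 256 profiles: 118 have a profitable deviation, 138 do not.)

118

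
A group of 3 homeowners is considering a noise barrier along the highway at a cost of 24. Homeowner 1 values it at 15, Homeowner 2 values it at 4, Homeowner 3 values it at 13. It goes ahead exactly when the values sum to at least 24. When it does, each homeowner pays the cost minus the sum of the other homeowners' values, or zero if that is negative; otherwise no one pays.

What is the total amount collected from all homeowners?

Total value 32 ≥ cost 24, so it is built.
Homeowner 1: others sum to 17; max(0, 24 - 17) = 7.
Homeowner 2: others sum to 28; max(0, 24 - 28) = 0.
Homeowner 3: others sum to 19; max(0, 24 - 19) = 5.
Total collected = 7 + 0 + 5 = 12.

12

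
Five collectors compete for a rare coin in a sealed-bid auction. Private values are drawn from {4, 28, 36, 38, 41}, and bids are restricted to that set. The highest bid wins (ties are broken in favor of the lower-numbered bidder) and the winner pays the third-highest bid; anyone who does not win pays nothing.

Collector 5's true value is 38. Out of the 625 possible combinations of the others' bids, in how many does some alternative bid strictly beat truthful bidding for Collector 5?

108

Others bid (4, 4, 4, 38): truth gives 0; bid 41 gives 34 > 0. Violating.
Others bid (4, 4, 28, 38): truth gives 0; bid 41 gives 10 > 0. Violating.
Others bid (4, 4, 36, 38): truth gives 0; bid 41 gives 2 > 0. Violating.
Others bid (4, 4, 38, 4): truth gives 0; bid 41 gives 34 > 0. Violating.
Others bid (4, 4, 4, 4): truth gives 34; no alternative beats it.
Others bid (4, 4, 4, 28): truth gives 34; no alternative beats it.
(Checking all 625 profiles: 108 have a profitable deviation, 517 do not.)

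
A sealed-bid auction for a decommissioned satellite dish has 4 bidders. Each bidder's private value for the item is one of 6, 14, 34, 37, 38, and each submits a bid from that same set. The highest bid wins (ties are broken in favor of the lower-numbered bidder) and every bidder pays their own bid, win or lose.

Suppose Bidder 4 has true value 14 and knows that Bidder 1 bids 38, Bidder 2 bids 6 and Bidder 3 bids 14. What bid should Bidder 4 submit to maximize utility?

6

Bid 6: loses but pays 6, utility -6.
Bid 14: loses but pays 14, utility -14.
Bid 34: loses but pays 34, utility -34.
Bid 37: loses but pays 37, utility -37.
Bid 38: loses but pays 38, utility -38.
The best choice is 6 with utility -6.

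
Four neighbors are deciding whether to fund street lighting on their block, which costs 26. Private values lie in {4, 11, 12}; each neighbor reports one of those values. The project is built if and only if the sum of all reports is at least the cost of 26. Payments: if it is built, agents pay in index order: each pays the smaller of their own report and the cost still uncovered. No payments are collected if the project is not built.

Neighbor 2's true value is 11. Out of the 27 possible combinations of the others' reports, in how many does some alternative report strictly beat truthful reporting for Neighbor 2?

20

Others report (4, 11, 11): truth gives 0; report 4 gives 7 > 0. Violating.
Others report (4, 11, 12): truth gives 0; report 4 gives 7 > 0. Violating.
Others report (4, 12, 11): truth gives 0; report 4 gives 7 > 0. Violating.
Others report (4, 12, 12): truth gives 0; report 4 gives 7 > 0. Violating.
Others report (4, 4, 4): truth gives 0; no alternative beats it.
Others report (4, 4, 11): truth gives 0; no alternative beats it.
(Checking all 27 profiles: 20 have a profitable deviation, 7 do not.)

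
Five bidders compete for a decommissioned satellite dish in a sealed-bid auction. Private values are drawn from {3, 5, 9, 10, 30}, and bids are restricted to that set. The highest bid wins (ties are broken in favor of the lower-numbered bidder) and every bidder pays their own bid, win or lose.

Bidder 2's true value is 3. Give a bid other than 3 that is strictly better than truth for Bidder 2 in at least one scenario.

Suppose Bidder 1 bids 3, Bidder 3 bids 3, Bidder 4 bids 3 and Bidder 5 bids 3.
Bid 3: loses but pays 3, utility -3.
Bid 5: wins, pays 5, utility 3 - 5 = -2.
So bidding 5 beats truth here (-2 > -3).

5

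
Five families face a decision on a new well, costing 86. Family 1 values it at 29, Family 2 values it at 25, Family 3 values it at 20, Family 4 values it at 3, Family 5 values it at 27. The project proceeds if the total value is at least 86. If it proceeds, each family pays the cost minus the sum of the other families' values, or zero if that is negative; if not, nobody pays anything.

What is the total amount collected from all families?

29

Total value 104 ≥ cost 86, so it is built.
Family 1: others sum to 75; max(0, 86 - 75) = 11.
Family 2: others sum to 79; max(0, 86 - 79) = 7.
Family 3: others sum to 84; max(0, 86 - 84) = 2.
Family 4: others sum to 101; max(0, 86 - 101) = 0.
Family 5: others sum to 77; max(0, 86 - 77) = 9.
Total collected = 11 + 7 + 2 + 0 + 9 = 29.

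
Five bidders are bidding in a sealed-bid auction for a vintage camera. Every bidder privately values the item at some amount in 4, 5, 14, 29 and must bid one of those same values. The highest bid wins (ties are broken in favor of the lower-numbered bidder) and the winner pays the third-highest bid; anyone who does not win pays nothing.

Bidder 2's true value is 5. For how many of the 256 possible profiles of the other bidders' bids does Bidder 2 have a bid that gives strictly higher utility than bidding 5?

8

Others bid (4, 4, 4, 14): truth gives 0; bid 14 gives 1 > 0. Violating.
Others bid (4, 4, 4, 29): truth gives 0; bid 29 gives 1 > 0. Violating.
Others bid (4, 4, 14, 4): truth gives 0; bid 14 gives 1 > 0. Violating.
Others bid (4, 4, 29, 4): truth gives 0; bid 29 gives 1 > 0. Violating.
Others bid (4, 4, 4, 4): truth gives 1; no alternative beats it.
Others bid (4, 4, 4, 5): truth gives 1; no alternative beats it.
(Checking all 256 profiles: 8 have a profitable deviation, 248 do not.)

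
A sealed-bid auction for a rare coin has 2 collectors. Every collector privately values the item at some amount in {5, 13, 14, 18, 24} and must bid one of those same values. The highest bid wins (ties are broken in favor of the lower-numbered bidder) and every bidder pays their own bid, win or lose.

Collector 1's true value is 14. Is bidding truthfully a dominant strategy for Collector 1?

No

Consider the case where Collector 2 bids 5.
Truthful bid 14: wins, pays 14, utility 14 - 14 = 0.
Bid 5 instead: wins, pays 5, utility 14 - 5 = 9.
Since 9 > 0, bidding 5 is strictly better here, so truthful bidding is not dominant.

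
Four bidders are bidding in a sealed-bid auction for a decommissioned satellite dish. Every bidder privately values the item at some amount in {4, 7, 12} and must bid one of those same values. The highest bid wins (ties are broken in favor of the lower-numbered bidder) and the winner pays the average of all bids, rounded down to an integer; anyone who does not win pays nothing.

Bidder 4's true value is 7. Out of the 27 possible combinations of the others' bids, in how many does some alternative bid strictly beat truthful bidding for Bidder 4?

3

Others bid (4, 4, 7): truth gives 0; bid 12 gives 1 > 0. Violating.
Others bid (4, 7, 4): truth gives 0; bid 12 gives 1 > 0. Violating.
Others bid (7, 4, 4): truth gives 0; bid 12 gives 1 > 0. Violating.
Others bid (4, 4, 4): truth gives 3; no alternative beats it.
Others bid (4, 4, 12): truth gives 0; no alternative beats it.
(Checking all 27 profiles: 3 have a profitable deviation, 24 do not.)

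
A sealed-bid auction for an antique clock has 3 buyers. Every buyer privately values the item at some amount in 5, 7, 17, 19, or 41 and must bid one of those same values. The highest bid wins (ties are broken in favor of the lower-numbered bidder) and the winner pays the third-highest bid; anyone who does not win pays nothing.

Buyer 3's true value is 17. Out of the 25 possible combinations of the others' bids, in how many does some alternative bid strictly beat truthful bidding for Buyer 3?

8

Others bid (5, 17): truth gives 0; bid 19 gives 12 > 0. Violating.
Others bid (5, 19): truth gives 0; bid 41 gives 12 > 0. Violating.
Others bid (7, 17): truth gives 0; bid 19 gives 10 > 0. Violating.
Others bid (7, 19): truth gives 0; bid 41 gives 10 > 0. Violating.
Others bid (5, 5): truth gives 12; no alternative beats it.
Others bid (5, 7): truth gives 12; no alternative beats it.
(Checking all 25 profiles: 8 have a profitable deviation, 17 do not.)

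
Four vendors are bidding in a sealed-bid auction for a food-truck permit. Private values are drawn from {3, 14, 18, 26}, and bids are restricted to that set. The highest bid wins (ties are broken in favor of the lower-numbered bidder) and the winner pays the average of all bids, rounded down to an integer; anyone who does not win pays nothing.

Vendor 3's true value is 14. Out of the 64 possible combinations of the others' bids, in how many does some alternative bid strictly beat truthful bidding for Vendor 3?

10

Others bid (3, 3, 18): truth gives 0; bid 18 gives 4 > 0. Violating.
Others bid (3, 14, 3): truth gives 0; bid 18 gives 5 > 0. Violating.
Others bid (3, 14, 14): truth gives 0; bid 18 gives 2 > 0. Violating.
Others bid (3, 14, 18): truth gives 0; bid 18 gives 1 > 0. Violating.
Others bid (3, 3, 3): truth gives 9; no alternative beats it.
Others bid (3, 3, 14): truth gives 6; no alternative beats it.
(Checking all 64 profiles: 10 have a profitable deviation, 54 do not.)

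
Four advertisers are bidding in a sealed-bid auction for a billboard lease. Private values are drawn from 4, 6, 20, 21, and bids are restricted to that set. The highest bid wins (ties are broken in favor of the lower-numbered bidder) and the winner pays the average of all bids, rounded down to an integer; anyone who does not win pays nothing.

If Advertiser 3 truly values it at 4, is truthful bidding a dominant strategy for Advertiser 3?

Check each profile of the others' bids and compare truth against every alternative bid.
Others bid (4, 4, 6): truth gives 0, best alternative gives -1.
Others bid (4, 4, 4): truth gives 0, best alternative gives 0.
Others bid (4, 4, 20): truth gives 0, best alternative gives 0.
Others bid (4, 4, 21): truth gives 0, best alternative gives 0.
Others bid (4, 6, 4): truth gives 0, best alternative gives 0.
Others bid (4, 6, 6): truth gives 0, best alternative gives 0.
(Remaining 58 profiles checked similarly; truth is weakly best in each.)
In every case the truthful bid is at least as good as any alternative, so it is a dominant strategy.

Yes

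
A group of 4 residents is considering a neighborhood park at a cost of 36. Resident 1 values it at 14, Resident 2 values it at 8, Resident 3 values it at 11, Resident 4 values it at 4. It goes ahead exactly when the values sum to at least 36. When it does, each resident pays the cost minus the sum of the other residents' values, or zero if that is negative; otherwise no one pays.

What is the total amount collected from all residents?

33

Total value 37 ≥ cost 36, so it is built.
Resident 1: others sum to 23; max(0, 36 - 23) = 13.
Resident 2: others sum to 29; max(0, 36 - 29) = 7.
Resident 3: others sum to 26; max(0, 36 - 26) = 10.
Resident 4: others sum to 33; max(0, 36 - 33) = 3.
Total collected = 13 + 7 + 10 + 3 = 33.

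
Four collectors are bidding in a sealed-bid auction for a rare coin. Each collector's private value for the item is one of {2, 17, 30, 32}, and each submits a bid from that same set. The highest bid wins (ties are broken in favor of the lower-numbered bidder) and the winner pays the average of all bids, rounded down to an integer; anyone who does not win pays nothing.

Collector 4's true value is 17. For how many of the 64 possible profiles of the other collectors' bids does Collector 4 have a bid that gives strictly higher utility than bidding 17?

9

Others bid (2, 2, 17): truth gives 0; bid 30 gives 5 > 0. Violating.
Others bid (2, 2, 30): truth gives 0; bid 32 gives 1 > 0. Violating.
Others bid (2, 17, 2): truth gives 0; bid 30 gives 5 > 0. Violating.
Others bid (2, 17, 17): truth gives 0; bid 30 gives 1 > 0. Violating.
Others bid (2, 2, 2): truth gives 12; no alternative beats it.
Others bid (2, 2, 32): truth gives 0; no alternative beats it.
(Checking all 64 profiles: 9 have a profitable deviation, 55 do not.)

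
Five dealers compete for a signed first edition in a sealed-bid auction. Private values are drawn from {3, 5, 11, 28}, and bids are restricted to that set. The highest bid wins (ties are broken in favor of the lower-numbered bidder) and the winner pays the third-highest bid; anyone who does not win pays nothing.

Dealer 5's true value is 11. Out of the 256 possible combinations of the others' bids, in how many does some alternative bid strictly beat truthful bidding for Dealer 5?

Others bid (3, 3, 3, 11): truth gives 0; bid 28 gives 8 > 0. Violating.
Others bid (3, 3, 5, 11): truth gives 0; bid 28 gives 6 > 0. Violating.
Others bid (3, 3, 11, 3): truth gives 0; bid 28 gives 8 > 0. Violating.
Others bid (3, 3, 11, 5): truth gives 0; bid 28 gives 6 > 0. Violating.
Others bid (3, 3, 3, 3): truth gives 8; no alternative beats it.
Others bid (3, 3, 3, 5): truth gives 8; no alternative beats it.
(Checking all 256 profiles: 32 have a profitable deviation, 224 do not.)

32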